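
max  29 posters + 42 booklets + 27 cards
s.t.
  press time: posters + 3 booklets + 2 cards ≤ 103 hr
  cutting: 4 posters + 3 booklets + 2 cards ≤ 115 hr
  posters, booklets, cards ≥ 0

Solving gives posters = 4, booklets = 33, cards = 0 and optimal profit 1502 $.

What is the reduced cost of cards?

Both press time and cutting are binding at x*.
From A_Bᵀ y = c: 1·y_press time + 4·y_cutting = 29; 3·y_press time + 3·y_cutting = 42.
Solving: y_press time = 9, y_cutting = 5.
Reduced cost of cards: c₃ − yᵀa₃ = 27 − (9·2 + 5·2) = 27 − 28 = -1.

-1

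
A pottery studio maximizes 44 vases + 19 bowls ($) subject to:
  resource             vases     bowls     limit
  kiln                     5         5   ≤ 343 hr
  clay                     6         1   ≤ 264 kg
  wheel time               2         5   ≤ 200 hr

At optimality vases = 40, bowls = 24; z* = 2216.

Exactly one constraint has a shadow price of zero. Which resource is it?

kiln: 320/343 (slack 23)
clay: 264/264 (binding)
wheel time: 200/200 (binding)
By complementary slackness, a constraint with positive slack has shadow price 0 → kiln.

kiln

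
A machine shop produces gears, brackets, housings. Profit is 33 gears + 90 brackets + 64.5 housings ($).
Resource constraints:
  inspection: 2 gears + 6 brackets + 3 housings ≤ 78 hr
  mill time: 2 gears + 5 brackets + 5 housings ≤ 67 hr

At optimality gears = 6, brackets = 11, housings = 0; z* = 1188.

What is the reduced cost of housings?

Both inspection and mill time are binding at x*.
From A_Bᵀ y = c: 2·y_inspection + 2·y_mill time = 33; 6·y_inspection + 5·y_mill time = 90.
This yields shadow prices y_inspection = 7.5, y_mill time = 9.
Reduced cost of housings: c₃ − yᵀa₃ = 64.5 − (7.5·3 + 9·5) = 64.5 − 67.5 = -3.

-3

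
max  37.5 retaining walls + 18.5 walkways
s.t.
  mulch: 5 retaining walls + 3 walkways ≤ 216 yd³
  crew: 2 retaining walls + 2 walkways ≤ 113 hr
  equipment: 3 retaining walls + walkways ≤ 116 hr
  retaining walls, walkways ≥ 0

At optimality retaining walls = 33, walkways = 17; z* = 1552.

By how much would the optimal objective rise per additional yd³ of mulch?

4.5

Check each constraint at x*: mulch 216/216 (tight); crew 100/113 (slack 13); equipment 116/116 (tight).
Since crew is not tight, its dual is 0.
Dual feasibility on the basic columns requires 5·y_mulch + 3·y_equipment = 37.5, 3·y_mulch + 1·y_equipment = 18.5.
This yields shadow prices y_mulch = 4.5, y_equipment = 5.
Shadow price of mulch = 4.5.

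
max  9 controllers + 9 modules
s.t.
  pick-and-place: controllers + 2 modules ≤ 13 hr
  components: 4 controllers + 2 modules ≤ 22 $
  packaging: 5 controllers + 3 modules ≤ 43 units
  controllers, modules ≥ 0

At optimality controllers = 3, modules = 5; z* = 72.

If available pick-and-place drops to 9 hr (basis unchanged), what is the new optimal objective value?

Check each constraint at x*: pick-and-place 13/13 (tight); components 22/22 (tight); packaging 30/43 (slack 13).
Slack constraints have shadow price 0 (complementary slackness).
The binding rows give the dual system: 1·y_pick-and-place + 4·y_components = 9 and 2·y_pick-and-place + 2·y_components = 9.
Solving: y_pick-and-place = 3, y_components = 1.5.
Δz = y_pick-and-place·Δb = 3 × (-4) = -12, so new z* = 72 − 12 = 60.

60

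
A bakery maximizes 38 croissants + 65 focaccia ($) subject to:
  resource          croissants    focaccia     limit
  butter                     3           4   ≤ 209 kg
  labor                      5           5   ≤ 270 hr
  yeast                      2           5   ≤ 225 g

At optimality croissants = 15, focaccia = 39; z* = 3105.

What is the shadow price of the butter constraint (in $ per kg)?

Check each constraint at x*: butter 201/209 (slack 8); labor 270/270 (tight); yeast 225/225 (tight).
By complementary slackness, y = 0 for the non-binding constraint.
Dual feasibility on the basic columns requires 5·y_labor + 2·y_yeast = 38, 5·y_labor + 5·y_yeast = 65.
→ y_labor = 4 and y_yeast = 9.
Shadow price of butter = 0.

0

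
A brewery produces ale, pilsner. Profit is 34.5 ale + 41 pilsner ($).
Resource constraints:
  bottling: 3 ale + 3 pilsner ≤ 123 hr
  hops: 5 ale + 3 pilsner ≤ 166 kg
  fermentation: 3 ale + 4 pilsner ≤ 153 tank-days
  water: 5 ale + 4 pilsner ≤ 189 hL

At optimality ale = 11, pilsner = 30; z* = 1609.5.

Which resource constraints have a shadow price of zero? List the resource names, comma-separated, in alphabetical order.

bottling: 123/123 (binding)
hops: 145/166 (slack 21)
fermentation: 153/153 (binding)
water: 175/189 (slack 14)
By complementary slackness, a constraint with positive slack has shadow price 0 → hops, water.

hops, water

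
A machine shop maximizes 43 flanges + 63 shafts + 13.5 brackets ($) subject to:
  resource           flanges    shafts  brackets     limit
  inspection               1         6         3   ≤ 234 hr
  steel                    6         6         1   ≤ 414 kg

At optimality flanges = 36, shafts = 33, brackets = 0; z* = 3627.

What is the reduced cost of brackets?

-5

At the optimum: inspection uses 234 of 234 (binding); steel uses 414 of 414 (binding).
From A_Bᵀ y = c: 1·y_inspection + 6·y_steel = 43; 6·y_inspection + 6·y_steel = 63.
→ y_inspection = 4 and y_steel = 6.5.
Reduced cost of brackets: c₃ − yᵀa₃ = 13.5 − (4·3 + 6.5·1) = 13.5 − 18.5 = -5.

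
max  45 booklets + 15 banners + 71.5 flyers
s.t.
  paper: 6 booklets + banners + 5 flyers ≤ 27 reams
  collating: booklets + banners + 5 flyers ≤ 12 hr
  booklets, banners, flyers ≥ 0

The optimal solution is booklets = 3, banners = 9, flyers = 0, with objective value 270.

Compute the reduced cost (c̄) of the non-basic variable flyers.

Check each constraint at x*: paper 27/27 (tight); collating 12/12 (tight).
Dual feasibility on the basic columns requires 6·y_paper + 1·y_collating = 45, 1·y_paper + 1·y_collating = 15.
→ y_paper = 6 and y_collating = 9.
Reduced cost of flyers: c₃ − yᵀa₃ = 71.5 − (6·5 + 9·5) = 71.5 − 75 = -3.5.

-3.5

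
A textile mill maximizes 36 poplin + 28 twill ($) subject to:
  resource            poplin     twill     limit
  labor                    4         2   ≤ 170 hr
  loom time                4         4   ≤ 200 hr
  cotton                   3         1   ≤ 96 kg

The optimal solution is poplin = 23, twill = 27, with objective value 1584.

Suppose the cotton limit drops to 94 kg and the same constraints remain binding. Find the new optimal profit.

At the optimum: labor uses 146 of 170 (slack = 24); loom time uses 200 of 200 (binding); cotton uses 96 of 96 (binding).
By complementary slackness, y = 0 for the non-binding constraint.
From A_Bᵀ y = c: 4·y_loom time + 3·y_cotton = 36; 4·y_loom time + 1·y_cotton = 28.
Solving: y_loom time = 6, y_cotton = 4.
Δz = y_cotton·Δb = 4 × (-2) = -8, so new z* = 1584 − 8 = 1576.

1576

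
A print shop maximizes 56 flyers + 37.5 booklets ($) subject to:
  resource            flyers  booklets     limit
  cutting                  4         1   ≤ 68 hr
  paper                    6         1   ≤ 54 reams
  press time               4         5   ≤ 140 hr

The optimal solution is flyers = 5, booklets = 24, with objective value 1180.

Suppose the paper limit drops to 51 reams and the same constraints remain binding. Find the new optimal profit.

Binding: paper and press time. Non-binding: cutting (24 unused).
By complementary slackness, y = 0 for the non-binding constraint.
Dual feasibility on the basic columns requires 6·y_paper + 4·y_press time = 56, 1·y_paper + 5·y_press time = 37.5.
This yields shadow prices y_paper = 5, y_press time = 6.5.
Δz = y_paper·Δb = 5 × (-3) = -15, so new z* = 1180 − 15 = 1165.

1165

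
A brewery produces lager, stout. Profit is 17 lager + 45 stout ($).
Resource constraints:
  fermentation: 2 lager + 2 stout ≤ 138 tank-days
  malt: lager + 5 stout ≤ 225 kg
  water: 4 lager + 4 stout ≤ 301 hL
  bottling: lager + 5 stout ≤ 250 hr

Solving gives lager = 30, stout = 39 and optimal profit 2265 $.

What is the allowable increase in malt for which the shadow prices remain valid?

Binding constraints: fermentation, malt. The basis is B = [[2,2],[1,5]] with det 8.
Per unit increase in malt, x* moves by d = (-0.25, 0.25).
The basis stays optimal until bottling becomes binding; allowable increase = 25 kg.

25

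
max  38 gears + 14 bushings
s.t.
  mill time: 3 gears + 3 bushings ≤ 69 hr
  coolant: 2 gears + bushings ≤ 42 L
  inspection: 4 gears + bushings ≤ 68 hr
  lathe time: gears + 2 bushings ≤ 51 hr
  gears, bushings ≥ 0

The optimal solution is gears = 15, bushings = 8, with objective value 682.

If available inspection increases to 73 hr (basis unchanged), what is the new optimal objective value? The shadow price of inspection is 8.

Δb = 5, so new z* = 682 + (8)·(5) = 682 + 40 = 722.

722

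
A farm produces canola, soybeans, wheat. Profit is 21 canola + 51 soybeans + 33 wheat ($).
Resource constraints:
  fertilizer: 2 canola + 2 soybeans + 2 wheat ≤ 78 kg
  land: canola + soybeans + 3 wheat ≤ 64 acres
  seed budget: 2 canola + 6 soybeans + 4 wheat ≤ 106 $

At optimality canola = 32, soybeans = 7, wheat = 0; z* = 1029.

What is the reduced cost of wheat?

-3

Binding: fertilizer and seed budget. Non-binding: land (25 unused).
Since land is not tight, its dual is 0.
From A_Bᵀ y = c: 2·y_fertilizer + 2·y_seed budget = 21; 2·y_fertilizer + 6·y_seed budget = 51.
Solving: y_fertilizer = 3, y_seed budget = 7.5.
Reduced cost of wheat: c₃ − yᵀa₃ = 33 − (3·2 + 7.5·4) = 33 − 36 = -3.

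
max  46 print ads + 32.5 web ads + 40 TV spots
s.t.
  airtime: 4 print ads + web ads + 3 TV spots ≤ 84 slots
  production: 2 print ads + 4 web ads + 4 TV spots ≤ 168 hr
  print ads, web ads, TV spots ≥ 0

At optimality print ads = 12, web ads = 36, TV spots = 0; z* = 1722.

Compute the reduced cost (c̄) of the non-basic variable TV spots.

-9.5

Both airtime and production are binding at x*.
From A_Bᵀ y = c: 4·y_airtime + 2·y_production = 46; 1·y_airtime + 4·y_production = 32.5.
Solving: y_airtime = 8.5, y_production = 6.
Reduced cost of TV spots: c₃ − yᵀa₃ = 40 − (8.5·3 + 6·4) = 40 − 49.5 = -9.5.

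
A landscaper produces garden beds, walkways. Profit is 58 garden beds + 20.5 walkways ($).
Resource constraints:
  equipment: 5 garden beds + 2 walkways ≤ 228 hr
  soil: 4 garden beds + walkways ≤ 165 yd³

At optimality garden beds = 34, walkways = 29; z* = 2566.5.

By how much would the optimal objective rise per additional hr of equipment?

8

Both equipment and soil are binding at x*.
From A_Bᵀ y = c: 5·y_equipment + 4·y_soil = 58; 2·y_equipment + 1·y_soil = 20.5.
Solving: y_equipment = 8, y_soil = 4.5.
Shadow price of equipment = 8.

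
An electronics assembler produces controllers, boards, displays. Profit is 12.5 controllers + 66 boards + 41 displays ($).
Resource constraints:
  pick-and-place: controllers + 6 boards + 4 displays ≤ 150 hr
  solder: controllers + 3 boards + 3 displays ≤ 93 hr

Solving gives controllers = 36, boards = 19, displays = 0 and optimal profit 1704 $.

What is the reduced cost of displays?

Check each constraint at x*: pick-and-place 150/150 (tight); solder 93/93 (tight).
From A_Bᵀ y = c: 1·y_pick-and-place + 1·y_solder = 12.5; 6·y_pick-and-place + 3·y_solder = 66.
→ y_pick-and-place = 9.5 and y_solder = 3.
Reduced cost of displays: c₃ − yᵀa₃ = 41 − (9.5·4 + 3·3) = 41 − 47 = -6.

-6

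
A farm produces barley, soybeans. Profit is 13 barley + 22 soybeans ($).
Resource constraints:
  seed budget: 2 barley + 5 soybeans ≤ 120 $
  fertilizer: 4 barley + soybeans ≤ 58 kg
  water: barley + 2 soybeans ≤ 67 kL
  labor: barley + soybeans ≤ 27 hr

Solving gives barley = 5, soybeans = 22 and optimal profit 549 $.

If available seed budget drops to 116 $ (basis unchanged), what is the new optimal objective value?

Binding: seed budget and labor. Non-binding: fertilizer (16 unused), water (18 unused).
By complementary slackness, y = 0 for the non-binding constraints.
The binding rows give the dual system: 2·y_seed budget + 1·y_labor = 13 and 5·y_seed budget + 1·y_labor = 22.
Solving: y_seed budget = 3, y_labor = 7.
Δz = y_seed budget·Δb = 3 × (-4) = -12, so new z* = 549 − 12 = 537.

537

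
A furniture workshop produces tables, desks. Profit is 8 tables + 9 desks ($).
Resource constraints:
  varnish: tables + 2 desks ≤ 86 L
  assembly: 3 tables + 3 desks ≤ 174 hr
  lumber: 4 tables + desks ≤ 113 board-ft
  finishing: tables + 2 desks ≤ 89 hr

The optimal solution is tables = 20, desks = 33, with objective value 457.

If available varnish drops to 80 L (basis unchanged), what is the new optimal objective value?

At the optimum: varnish uses 86 of 86 (binding); assembly uses 159 of 174 (slack = 15); lumber uses 113 of 113 (binding); finishing uses 86 of 89 (slack = 3).
Since assembly, finishing are not tight, their duals are 0.
From A_Bᵀ y = c: 1·y_varnish + 4·y_lumber = 8; 2·y_varnish + 1·y_lumber = 9.
This yields shadow prices y_varnish = 4, y_lumber = 1.
Δz = y_varnish·Δb = 4 × (-6) = -24, so new z* = 457 − 24 = 433.

433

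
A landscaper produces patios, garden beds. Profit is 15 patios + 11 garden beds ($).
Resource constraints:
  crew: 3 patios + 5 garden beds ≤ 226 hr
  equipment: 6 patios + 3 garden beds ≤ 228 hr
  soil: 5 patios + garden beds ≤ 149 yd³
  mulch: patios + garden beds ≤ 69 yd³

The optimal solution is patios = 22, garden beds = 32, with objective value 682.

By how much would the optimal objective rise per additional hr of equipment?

Binding: crew and equipment. Non-binding: soil (7 unused), mulch (15 unused).
Slack constraints have shadow price 0 (complementary slackness).
From A_Bᵀ y = c: 3·y_crew + 6·y_equipment = 15; 5·y_crew + 3·y_equipment = 11.
→ y_crew = 1 and y_equipment = 2.
Shadow price of equipment = 2.

2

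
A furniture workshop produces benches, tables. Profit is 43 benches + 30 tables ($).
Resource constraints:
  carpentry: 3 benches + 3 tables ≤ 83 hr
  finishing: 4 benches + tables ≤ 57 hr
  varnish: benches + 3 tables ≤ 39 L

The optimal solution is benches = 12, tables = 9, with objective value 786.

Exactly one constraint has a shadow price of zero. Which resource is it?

carpentry

carpentry: 63/83 (slack 20)
finishing: 57/57 (binding)
varnish: 39/39 (binding)
By complementary slackness, a constraint with positive slack has shadow price 0 → carpentry.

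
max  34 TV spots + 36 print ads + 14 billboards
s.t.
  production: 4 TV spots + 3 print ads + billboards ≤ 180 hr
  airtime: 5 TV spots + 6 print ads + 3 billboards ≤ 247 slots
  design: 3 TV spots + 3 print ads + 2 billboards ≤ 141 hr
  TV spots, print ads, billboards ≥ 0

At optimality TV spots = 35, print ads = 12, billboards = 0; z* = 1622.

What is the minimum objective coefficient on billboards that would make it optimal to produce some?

22

At the optimum: production uses 176 of 180 (slack = 4); airtime uses 247 of 247 (binding); design uses 141 of 141 (binding).
By complementary slackness, y = 0 for the non-binding constraint.
Dual feasibility on the basic columns requires 5·y_airtime + 3·y_design = 34, 6·y_airtime + 3·y_design = 36.
This yields shadow prices y_airtime = 2, y_design = 8.
billboards enters the basis when its profit ≥ yᵀa₃ = 2·3 + 8·2 = 22.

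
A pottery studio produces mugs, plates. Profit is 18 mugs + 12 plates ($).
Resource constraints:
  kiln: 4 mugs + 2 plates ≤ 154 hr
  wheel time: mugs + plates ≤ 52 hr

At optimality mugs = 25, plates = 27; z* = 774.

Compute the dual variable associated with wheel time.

6

At the optimum: kiln uses 154 of 154 (binding); wheel time uses 52 of 52 (binding).
From A_Bᵀ y = c: 4·y_kiln + 1·y_wheel time = 18; 2·y_kiln + 1·y_wheel time = 12.
→ y_kiln = 3 and y_wheel time = 6.
Shadow price of wheel time = 6.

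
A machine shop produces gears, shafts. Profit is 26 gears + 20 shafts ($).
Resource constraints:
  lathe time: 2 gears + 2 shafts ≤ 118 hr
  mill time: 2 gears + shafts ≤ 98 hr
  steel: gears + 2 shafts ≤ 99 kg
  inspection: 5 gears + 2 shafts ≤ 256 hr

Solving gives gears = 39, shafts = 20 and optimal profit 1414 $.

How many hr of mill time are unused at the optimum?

mill time used = 2·39 + 1·20 = 98; slack = 98 − 98 = 0.

0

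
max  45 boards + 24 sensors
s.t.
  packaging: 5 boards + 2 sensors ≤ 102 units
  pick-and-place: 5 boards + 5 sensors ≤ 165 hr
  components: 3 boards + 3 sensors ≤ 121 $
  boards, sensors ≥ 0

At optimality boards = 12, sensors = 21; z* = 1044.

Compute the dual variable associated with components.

Check each constraint at x*: packaging 102/102 (tight); pick-and-place 165/165 (tight); components 99/121 (slack 22).
By complementary slackness, y = 0 for the non-binding constraint.
From A_Bᵀ y = c: 5·y_packaging + 5·y_pick-and-place = 45; 2·y_packaging + 5·y_pick-and-place = 24.
Solving: y_packaging = 7, y_pick-and-place = 2.
Shadow price of components = 0.

0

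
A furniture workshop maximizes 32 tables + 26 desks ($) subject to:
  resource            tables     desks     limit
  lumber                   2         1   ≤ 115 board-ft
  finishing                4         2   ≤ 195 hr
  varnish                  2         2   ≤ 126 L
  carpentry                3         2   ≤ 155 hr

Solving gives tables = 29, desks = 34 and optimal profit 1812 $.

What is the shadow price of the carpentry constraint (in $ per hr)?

At the optimum: lumber uses 92 of 115 (slack = 23); finishing uses 184 of 195 (slack = 11); varnish uses 126 of 126 (binding); carpentry uses 155 of 155 (binding).
Since lumber, finishing are not tight, their duals are 0.
The binding rows give the dual system: 2·y_varnish + 3·y_carpentry = 32 and 2·y_varnish + 2·y_carpentry = 26.
This yields shadow prices y_varnish = 7, y_carpentry = 6.
Shadow price of carpentry = 6.

6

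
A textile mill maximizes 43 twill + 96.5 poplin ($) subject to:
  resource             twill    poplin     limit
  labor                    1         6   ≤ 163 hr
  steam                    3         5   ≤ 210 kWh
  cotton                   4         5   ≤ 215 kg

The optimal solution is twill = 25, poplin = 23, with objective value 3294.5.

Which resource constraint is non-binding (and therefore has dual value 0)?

steam

labor: 163/163 (binding)
steam: 190/210 (slack 20)
cotton: 215/215 (binding)
By complementary slackness, a constraint with positive slack has shadow price 0 → steam.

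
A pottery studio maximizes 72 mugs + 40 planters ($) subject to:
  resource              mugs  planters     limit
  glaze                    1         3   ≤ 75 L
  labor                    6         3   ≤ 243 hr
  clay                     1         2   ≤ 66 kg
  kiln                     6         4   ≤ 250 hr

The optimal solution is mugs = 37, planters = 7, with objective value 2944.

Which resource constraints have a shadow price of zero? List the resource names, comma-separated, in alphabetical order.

glaze: 58/75 (slack 17)
labor: 243/243 (binding)
clay: 51/66 (slack 15)
kiln: 250/250 (binding)
By complementary slackness, a constraint with positive slack has shadow price 0 → clay, glaze.

clay, glaze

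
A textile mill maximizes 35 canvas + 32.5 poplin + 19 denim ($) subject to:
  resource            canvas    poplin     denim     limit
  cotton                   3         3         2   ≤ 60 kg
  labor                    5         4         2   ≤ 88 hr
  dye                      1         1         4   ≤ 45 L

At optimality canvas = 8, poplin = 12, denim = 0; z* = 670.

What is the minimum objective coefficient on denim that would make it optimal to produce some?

Binding: cotton and labor. Non-binding: dye (25 unused).
By complementary slackness, y = 0 for the non-binding constraint.
The binding rows give the dual system: 3·y_cotton + 5·y_labor = 35 and 3·y_cotton + 4·y_labor = 32.5.
→ y_cotton = 7.5 and y_labor = 2.5.
denim enters the basis when its profit ≥ yᵀa₃ = 7.5·2 + 2.5·2 = 20.

20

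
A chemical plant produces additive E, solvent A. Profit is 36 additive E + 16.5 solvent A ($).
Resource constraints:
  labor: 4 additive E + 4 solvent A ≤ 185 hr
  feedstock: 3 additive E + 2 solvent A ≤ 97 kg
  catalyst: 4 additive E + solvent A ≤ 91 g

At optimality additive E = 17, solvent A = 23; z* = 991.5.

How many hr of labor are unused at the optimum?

labor used = 4·17 + 4·23 = 160; slack = 185 − 160 = 25.

25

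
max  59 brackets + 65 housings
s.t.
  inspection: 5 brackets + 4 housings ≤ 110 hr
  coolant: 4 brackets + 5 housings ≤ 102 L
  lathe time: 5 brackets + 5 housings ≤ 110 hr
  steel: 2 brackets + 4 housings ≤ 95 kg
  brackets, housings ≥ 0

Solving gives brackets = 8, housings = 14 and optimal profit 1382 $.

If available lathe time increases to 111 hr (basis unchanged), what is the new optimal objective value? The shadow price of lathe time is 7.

Δb = 1, so new z* = 1382 + (7)·(1) = 1382 + 7 = 1389.

1389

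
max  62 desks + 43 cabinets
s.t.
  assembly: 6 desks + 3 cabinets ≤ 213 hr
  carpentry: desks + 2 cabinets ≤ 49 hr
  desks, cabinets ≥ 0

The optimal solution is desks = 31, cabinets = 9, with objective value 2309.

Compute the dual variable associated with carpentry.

8

Check each constraint at x*: assembly 213/213 (tight); carpentry 49/49 (tight).
The binding rows give the dual system: 6·y_assembly + 1·y_carpentry = 62 and 3·y_assembly + 2·y_carpentry = 43.
This yields shadow prices y_assembly = 9, y_carpentry = 8.
Shadow price of carpentry = 8.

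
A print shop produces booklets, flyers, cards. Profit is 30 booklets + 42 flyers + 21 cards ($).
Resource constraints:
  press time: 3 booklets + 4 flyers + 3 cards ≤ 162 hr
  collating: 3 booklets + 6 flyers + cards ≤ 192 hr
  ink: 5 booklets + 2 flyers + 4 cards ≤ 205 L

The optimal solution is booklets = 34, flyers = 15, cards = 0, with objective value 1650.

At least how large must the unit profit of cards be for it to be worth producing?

Check each constraint at x*: press time 162/162 (tight); collating 192/192 (tight); ink 200/205 (slack 5).
Slack constraints have shadow price 0 (complementary slackness).
The binding rows give the dual system: 3·y_press time + 3·y_collating = 30 and 4·y_press time + 6·y_collating = 42.
Solving: y_press time = 9, y_collating = 1.
cards enters the basis when its profit ≥ yᵀa₃ = 9·3 + 1·1 = 28.

28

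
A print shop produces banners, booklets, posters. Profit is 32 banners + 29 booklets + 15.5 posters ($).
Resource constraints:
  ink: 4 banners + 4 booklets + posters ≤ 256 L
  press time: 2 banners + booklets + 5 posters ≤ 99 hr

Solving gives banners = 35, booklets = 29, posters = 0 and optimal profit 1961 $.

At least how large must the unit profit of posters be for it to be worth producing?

Both ink and press time are binding at x*.
From A_Bᵀ y = c: 4·y_ink + 2·y_press time = 32; 4·y_ink + 1·y_press time = 29.
Solving: y_ink = 6.5, y_press time = 3.
posters enters the basis when its profit ≥ yᵀa₃ = 6.5·1 + 3·5 = 21.5.

21.5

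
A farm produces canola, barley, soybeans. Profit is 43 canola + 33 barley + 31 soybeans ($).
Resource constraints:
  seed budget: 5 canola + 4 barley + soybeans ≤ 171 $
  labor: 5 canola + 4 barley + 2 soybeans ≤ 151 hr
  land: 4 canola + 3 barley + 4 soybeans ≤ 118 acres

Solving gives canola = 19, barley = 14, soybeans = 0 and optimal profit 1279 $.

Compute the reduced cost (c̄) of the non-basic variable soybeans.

At the optimum: seed budget uses 151 of 171 (slack = 20); labor uses 151 of 151 (binding); land uses 118 of 118 (binding).
Since seed budget is not tight, its dual is 0.
From A_Bᵀ y = c: 5·y_labor + 4·y_land = 43; 4·y_labor + 3·y_land = 33.
→ y_labor = 3 and y_land = 7.
Reduced cost of soybeans: c₃ − yᵀa₃ = 31 − (3·2 + 7·4) = 31 − 34 = -3.

-3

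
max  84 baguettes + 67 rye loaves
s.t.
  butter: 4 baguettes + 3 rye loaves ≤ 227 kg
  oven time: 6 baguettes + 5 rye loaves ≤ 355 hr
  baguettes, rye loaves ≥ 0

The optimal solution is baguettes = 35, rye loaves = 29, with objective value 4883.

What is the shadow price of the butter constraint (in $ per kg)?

Both butter and oven time are binding at x*.
The binding rows give the dual system: 4·y_butter + 6·y_oven time = 84 and 3·y_butter + 5·y_oven time = 67.
→ y_butter = 9 and y_oven time = 8.
Shadow price of butter = 9.

9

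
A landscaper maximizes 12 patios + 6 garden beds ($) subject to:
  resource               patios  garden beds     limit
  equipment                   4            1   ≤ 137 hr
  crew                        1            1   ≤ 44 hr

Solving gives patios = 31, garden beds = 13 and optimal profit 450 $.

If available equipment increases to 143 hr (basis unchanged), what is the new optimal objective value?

462

Both equipment and crew are binding at x*.
The binding rows give the dual system: 4·y_equipment + 1·y_crew = 12 and 1·y_equipment + 1·y_crew = 6.
→ y_equipment = 2 and y_crew = 4.
Δz = y_equipment·Δb = 2 × (6) = 12, so new z* = 450 + 12 = 462.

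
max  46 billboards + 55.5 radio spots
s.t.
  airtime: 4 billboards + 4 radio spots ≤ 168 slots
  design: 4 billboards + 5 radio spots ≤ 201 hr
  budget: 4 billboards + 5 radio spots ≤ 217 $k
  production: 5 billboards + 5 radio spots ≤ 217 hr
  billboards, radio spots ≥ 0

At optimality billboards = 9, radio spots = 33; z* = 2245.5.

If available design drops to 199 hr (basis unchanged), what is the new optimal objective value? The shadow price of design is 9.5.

Δb = -2, so new z* = 2245.5 + (9.5)·(-2) = 2245.5 − 19 = 2226.5.

2226.5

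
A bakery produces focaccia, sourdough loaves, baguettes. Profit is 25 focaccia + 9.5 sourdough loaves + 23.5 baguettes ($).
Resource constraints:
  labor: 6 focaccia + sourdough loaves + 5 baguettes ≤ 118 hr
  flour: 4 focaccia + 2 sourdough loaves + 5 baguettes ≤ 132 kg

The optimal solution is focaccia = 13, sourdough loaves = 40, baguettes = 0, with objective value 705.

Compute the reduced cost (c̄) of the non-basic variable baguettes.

Check each constraint at x*: labor 118/118 (tight); flour 132/132 (tight).
Dual feasibility on the basic columns requires 6·y_labor + 4·y_flour = 25, 1·y_labor + 2·y_flour = 9.5.
→ y_labor = 1.5 and y_flour = 4.
Reduced cost of baguettes: c₃ − yᵀa₃ = 23.5 − (1.5·5 + 4·5) = 23.5 − 27.5 = -4.

-4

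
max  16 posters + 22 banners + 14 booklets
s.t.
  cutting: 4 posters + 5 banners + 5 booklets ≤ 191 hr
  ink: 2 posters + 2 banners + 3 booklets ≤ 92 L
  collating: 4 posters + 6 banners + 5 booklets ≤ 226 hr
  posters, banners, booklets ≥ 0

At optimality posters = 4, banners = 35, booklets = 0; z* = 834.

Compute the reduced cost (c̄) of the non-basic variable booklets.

At the optimum: cutting uses 191 of 191 (binding); ink uses 78 of 92 (slack = 14); collating uses 226 of 226 (binding).
By complementary slackness, y = 0 for the non-binding constraint.
The binding rows give the dual system: 4·y_cutting + 4·y_collating = 16 and 5·y_cutting + 6·y_collating = 22.
This yields shadow prices y_cutting = 2, y_collating = 2.
Reduced cost of booklets: c₃ − yᵀa₃ = 14 − (2·5 + 2·5) = 14 − 20 = -6.

-6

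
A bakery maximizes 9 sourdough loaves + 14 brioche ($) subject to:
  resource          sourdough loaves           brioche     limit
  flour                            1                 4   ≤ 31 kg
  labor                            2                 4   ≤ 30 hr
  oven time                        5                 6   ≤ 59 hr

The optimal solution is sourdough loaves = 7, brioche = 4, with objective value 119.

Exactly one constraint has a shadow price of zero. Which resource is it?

flour

flour: 23/31 (slack 8)
labor: 30/30 (binding)
oven time: 59/59 (binding)
By complementary slackness, a constraint with positive slack has shadow price 0 → flour.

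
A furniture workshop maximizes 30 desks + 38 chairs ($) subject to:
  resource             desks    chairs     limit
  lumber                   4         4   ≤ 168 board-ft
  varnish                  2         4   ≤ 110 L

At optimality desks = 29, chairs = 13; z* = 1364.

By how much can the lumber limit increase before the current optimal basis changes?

52

Binding constraints: lumber, varnish. The basis is B = [[4,4],[2,4]] with det 8.
Per unit increase in lumber, x* moves by d = (0.5, -0.25).
The basis stays optimal until chairs reaches 0; allowable increase = 52 board-ft.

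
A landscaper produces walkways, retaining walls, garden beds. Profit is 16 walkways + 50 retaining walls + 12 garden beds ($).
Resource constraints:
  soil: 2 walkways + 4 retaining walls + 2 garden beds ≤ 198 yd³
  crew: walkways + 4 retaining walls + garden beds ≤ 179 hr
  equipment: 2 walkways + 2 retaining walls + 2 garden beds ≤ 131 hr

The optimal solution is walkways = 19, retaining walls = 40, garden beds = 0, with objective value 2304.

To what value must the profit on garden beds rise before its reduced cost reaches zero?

16

Binding: soil and crew. Non-binding: equipment (13 unused).
Slack constraints have shadow price 0 (complementary slackness).
From A_Bᵀ y = c: 2·y_soil + 1·y_crew = 16; 4·y_soil + 4·y_crew = 50.
Solving: y_soil = 3.5, y_crew = 9.
garden beds enters the basis when its profit ≥ yᵀa₃ = 3.5·2 + 9·1 = 16.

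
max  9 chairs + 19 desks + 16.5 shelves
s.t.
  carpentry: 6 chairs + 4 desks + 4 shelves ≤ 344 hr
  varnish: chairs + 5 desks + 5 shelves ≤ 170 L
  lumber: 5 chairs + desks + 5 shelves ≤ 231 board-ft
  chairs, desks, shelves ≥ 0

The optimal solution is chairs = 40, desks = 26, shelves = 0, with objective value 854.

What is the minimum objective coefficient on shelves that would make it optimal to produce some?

Binding: carpentry and varnish. Non-binding: lumber (5 unused).
By complementary slackness, y = 0 for the non-binding constraint.
The binding rows give the dual system: 6·y_carpentry + 1·y_varnish = 9 and 4·y_carpentry + 5·y_varnish = 19.
This yields shadow prices y_carpentry = 1, y_varnish = 3.
shelves enters the basis when its profit ≥ yᵀa₃ = 1·4 + 3·5 = 19.

19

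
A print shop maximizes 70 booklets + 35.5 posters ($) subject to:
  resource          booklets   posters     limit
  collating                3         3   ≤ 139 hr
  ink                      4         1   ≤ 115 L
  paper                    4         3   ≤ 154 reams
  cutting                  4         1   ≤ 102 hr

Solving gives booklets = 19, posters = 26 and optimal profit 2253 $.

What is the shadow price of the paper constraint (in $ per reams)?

At the optimum: collating uses 135 of 139 (slack = 4); ink uses 102 of 115 (slack = 13); paper uses 154 of 154 (binding); cutting uses 102 of 102 (binding).
By complementary slackness, y = 0 for the non-binding constraints.
From A_Bᵀ y = c: 4·y_paper + 4·y_cutting = 70; 3·y_paper + 1·y_cutting = 35.5.
→ y_paper = 9 and y_cutting = 8.5.
Shadow price of paper = 9.

9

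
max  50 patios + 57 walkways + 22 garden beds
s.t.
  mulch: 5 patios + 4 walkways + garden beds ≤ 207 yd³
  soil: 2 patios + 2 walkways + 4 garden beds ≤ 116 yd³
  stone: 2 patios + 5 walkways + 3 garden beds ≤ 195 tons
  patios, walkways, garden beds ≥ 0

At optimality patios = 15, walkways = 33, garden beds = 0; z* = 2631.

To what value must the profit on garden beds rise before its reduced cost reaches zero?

Binding: mulch and stone. Non-binding: soil (20 unused).
Since soil is not tight, its dual is 0.
Dual feasibility on the basic columns requires 5·y_mulch + 2·y_stone = 50, 4·y_mulch + 5·y_stone = 57.
Solving: y_mulch = 8, y_stone = 5.
garden beds enters the basis when its profit ≥ yᵀa₃ = 8·1 + 5·3 = 23.

23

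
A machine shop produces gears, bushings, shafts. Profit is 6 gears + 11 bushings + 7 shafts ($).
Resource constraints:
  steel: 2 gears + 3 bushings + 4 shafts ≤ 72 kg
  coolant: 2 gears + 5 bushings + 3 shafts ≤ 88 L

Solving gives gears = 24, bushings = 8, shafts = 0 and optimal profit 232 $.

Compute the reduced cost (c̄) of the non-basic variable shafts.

-4

Check each constraint at x*: steel 72/72 (tight); coolant 88/88 (tight).
Dual feasibility on the basic columns requires 2·y_steel + 2·y_coolant = 6, 3·y_steel + 5·y_coolant = 11.
This yields shadow prices y_steel = 2, y_coolant = 1.
Reduced cost of shafts: c₃ − yᵀa₃ = 7 − (2·4 + 1·3) = 7 − 11 = -4.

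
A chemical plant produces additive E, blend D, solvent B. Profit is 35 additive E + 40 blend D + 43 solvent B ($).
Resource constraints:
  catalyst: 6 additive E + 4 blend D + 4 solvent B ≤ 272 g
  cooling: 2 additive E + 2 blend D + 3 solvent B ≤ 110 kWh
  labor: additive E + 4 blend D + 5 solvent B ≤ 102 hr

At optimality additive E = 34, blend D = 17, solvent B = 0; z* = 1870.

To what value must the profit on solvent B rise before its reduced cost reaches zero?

Binding: catalyst and labor. Non-binding: cooling (8 unused).
Since cooling is not tight, its dual is 0.
The binding rows give the dual system: 6·y_catalyst + 1·y_labor = 35 and 4·y_catalyst + 4·y_labor = 40.
Solving: y_catalyst = 5, y_labor = 5.
solvent B enters the basis when its profit ≥ yᵀa₃ = 5·4 + 5·5 = 45.

45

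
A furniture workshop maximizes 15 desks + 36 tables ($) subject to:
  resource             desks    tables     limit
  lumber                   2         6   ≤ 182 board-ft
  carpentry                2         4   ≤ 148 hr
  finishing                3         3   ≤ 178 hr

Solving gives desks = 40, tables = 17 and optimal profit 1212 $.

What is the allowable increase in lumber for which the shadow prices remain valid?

40

Binding constraints: lumber, carpentry. The basis is B = [[2,6],[2,4]] with det -4.
Per unit increase in lumber, x* moves by d = (-1, 0.5).
The basis stays optimal until desks reaches 0; allowable increase = 40 board-ft.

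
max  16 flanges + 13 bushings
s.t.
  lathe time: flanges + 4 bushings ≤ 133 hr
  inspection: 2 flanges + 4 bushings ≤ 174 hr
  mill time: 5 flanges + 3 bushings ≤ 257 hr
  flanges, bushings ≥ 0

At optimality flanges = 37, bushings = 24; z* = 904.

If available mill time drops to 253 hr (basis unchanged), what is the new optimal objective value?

At the optimum: lathe time uses 133 of 133 (binding); inspection uses 170 of 174 (slack = 4); mill time uses 257 of 257 (binding).
Since inspection is not tight, its dual is 0.
The binding rows give the dual system: 1·y_lathe time + 5·y_mill time = 16 and 4·y_lathe time + 3·y_mill time = 13.
This yields shadow prices y_lathe time = 1, y_mill time = 3.
Δz = y_mill time·Δb = 3 × (-4) = -12, so new z* = 904 − 12 = 892.

892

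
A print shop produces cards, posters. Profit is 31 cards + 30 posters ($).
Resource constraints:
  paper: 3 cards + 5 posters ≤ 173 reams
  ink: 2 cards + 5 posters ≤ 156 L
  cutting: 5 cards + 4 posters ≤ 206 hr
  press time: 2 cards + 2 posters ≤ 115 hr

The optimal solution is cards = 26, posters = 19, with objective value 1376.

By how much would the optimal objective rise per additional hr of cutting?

At the optimum: paper uses 173 of 173 (binding); ink uses 147 of 156 (slack = 9); cutting uses 206 of 206 (binding); press time uses 90 of 115 (slack = 25).
Since ink, press time are not tight, their duals are 0.
The binding rows give the dual system: 3·y_paper + 5·y_cutting = 31 and 5·y_paper + 4·y_cutting = 30.
→ y_paper = 2 and y_cutting = 5.
Shadow price of cutting = 5.

5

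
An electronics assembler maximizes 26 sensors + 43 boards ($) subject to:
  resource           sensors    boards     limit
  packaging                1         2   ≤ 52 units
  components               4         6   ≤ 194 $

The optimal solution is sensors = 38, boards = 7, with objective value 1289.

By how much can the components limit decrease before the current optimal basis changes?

38

Binding constraints: packaging, components. The basis is B = [[1,2],[4,6]] with det -2.
Per unit decrease in components, x* moves by d = (-1, 0.5).
The basis stays optimal until sensors reaches 0; allowable decrease = 38 $.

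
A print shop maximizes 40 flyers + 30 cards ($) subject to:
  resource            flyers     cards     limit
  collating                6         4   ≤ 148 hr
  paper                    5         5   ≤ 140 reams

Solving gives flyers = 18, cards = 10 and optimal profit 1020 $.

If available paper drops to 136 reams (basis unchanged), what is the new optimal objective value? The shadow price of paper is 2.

Δb = -4, so new z* = 1020 + (2)·(-4) = 1020 − 8 = 1012.

1012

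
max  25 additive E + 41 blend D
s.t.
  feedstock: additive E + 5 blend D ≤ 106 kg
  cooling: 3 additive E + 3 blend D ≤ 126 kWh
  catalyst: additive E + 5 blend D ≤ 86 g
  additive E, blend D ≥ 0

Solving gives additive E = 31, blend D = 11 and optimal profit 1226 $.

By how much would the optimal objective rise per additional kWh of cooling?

7

Binding: cooling and catalyst. Non-binding: feedstock (20 unused).
Slack constraints have shadow price 0 (complementary slackness).
The binding rows give the dual system: 3·y_cooling + 1·y_catalyst = 25 and 3·y_cooling + 5·y_catalyst = 41.
This yields shadow prices y_cooling = 7, y_catalyst = 4.
Shadow price of cooling = 7.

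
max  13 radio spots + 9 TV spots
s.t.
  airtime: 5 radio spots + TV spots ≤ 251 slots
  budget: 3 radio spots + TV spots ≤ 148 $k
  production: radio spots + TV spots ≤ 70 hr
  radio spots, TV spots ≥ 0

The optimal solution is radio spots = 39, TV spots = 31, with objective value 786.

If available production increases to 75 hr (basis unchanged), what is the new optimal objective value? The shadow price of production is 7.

Δb = 5, so new z* = 786 + (7)·(5) = 786 + 35 = 821.

821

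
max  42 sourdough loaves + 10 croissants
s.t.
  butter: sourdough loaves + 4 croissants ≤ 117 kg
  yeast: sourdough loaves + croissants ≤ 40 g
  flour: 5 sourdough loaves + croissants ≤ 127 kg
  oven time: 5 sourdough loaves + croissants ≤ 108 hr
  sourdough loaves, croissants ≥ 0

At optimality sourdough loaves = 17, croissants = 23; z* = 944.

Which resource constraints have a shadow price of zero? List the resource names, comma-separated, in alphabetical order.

butter: 109/117 (slack 8)
yeast: 40/40 (binding)
flour: 108/127 (slack 19)
oven time: 108/108 (binding)
By complementary slackness, a constraint with positive slack has shadow price 0 → butter, flour.

butter, flour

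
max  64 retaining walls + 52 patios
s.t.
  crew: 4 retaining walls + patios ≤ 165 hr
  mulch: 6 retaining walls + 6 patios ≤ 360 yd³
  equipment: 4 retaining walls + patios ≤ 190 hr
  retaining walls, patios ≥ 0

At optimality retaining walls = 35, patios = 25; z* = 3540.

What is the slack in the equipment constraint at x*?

equipment used = 4·35 + 1·25 = 165; slack = 190 − 165 = 25.

25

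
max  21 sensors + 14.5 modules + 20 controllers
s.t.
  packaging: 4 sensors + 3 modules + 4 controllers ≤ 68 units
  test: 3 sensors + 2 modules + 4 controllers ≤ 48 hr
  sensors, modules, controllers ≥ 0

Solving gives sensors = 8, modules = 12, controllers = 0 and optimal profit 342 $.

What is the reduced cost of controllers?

At the optimum: packaging uses 68 of 68 (binding); test uses 48 of 48 (binding).
From A_Bᵀ y = c: 4·y_packaging + 3·y_test = 21; 3·y_packaging + 2·y_test = 14.5.
Solving: y_packaging = 1.5, y_test = 5.
Reduced cost of controllers: c₃ − yᵀa₃ = 20 − (1.5·4 + 5·4) = 20 − 26 = -6.

-6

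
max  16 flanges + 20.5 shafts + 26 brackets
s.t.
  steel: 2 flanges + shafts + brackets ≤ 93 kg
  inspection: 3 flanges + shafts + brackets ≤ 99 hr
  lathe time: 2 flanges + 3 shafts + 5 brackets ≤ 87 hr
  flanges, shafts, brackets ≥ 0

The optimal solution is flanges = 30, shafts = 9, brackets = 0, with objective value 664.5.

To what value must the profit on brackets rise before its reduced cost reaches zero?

Binding: inspection and lathe time. Non-binding: steel (24 unused).
Slack constraints have shadow price 0 (complementary slackness).
The binding rows give the dual system: 3·y_inspection + 2·y_lathe time = 16 and 1·y_inspection + 3·y_lathe time = 20.5.
This yields shadow prices y_inspection = 1, y_lathe time = 6.5.
brackets enters the basis when its profit ≥ yᵀa₃ = 1·1 + 6.5·5 = 33.5.

33.5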